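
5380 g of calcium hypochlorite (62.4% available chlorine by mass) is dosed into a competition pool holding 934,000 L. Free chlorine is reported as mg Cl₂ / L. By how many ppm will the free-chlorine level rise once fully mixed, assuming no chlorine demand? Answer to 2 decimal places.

3.59 ppm

Available chlorine delivered: 5380 g × 0.624 = 3357 g as Cl₂.
Concentration rise: 3357 g / 934,000 L = 3.594 mg/L = 3.59 ppm.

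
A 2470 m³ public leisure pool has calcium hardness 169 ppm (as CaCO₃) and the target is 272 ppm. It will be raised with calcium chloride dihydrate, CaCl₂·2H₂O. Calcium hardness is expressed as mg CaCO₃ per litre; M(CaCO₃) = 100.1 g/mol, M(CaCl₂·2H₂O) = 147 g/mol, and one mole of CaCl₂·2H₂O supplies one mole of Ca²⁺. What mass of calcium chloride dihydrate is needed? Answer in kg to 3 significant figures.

374 kg

Volume: 2470 m³ = 2,470,000 L.
Hardness to add: (272 − 169) = 103 mg/L as CaCO₃ × 2,470,000 L = 254,400 g as CaCO₃.
Moles of Ca²⁺ (1 mol Ca²⁺ ≡ 1 mol CaCO₃): 254,400 / 100.1 g/mol = 2542 mol.
Mass of CaCl₂·2H₂O: 2542 × 147 = 373,600 g.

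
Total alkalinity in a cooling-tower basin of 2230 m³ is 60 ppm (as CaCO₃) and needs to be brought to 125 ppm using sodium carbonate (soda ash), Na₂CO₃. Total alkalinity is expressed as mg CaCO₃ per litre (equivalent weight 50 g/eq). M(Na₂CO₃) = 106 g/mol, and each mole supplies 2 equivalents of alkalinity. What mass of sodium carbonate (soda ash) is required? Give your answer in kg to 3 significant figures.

Volume: 2230 m³ = 2,230,000 L.
Alkalinity to add: (125 − 60) = 65 mg/L as CaCO₃ × 2,230,000 L = 145,000 g as CaCO₃.
Equivalents: 145,000 g ÷ 50 g/eq = 2899 eq.
Each mole of Na₂CO₃ supplies 2 eq, so 2899 / 2 = 1450 mol.
Mass: 1450 mol × 106 g/mol = 153,600 g.

154 kg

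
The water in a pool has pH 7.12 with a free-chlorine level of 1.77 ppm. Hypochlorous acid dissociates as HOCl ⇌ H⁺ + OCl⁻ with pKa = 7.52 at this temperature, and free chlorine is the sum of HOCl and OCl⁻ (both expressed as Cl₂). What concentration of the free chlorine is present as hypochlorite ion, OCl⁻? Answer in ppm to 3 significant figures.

0.504 ppm

[OCl⁻]/[HOCl] = 10^(pH − pKa) = 10^(7.12 − 7.52) = 10^-0.40 = 0.3981.
Fraction as HOCl = 1 / (1 + 0.3981) = 0.7153.
OCl⁻ = (1 − 0.7153) × 1.77 ppm = 0.504 ppm.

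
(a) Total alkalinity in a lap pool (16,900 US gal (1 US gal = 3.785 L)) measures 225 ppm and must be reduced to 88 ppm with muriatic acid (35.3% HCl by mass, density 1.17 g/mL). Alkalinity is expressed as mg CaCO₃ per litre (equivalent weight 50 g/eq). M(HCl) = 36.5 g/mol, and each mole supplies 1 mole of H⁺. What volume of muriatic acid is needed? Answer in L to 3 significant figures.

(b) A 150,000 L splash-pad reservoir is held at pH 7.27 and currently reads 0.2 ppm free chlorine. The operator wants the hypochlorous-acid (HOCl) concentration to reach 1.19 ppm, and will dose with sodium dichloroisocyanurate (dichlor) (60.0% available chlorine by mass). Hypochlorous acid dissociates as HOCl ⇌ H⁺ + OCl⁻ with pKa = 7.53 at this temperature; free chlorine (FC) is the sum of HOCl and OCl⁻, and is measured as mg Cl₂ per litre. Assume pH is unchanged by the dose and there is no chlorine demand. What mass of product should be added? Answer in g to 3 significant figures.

(a) 15.5 L; (b) 411 g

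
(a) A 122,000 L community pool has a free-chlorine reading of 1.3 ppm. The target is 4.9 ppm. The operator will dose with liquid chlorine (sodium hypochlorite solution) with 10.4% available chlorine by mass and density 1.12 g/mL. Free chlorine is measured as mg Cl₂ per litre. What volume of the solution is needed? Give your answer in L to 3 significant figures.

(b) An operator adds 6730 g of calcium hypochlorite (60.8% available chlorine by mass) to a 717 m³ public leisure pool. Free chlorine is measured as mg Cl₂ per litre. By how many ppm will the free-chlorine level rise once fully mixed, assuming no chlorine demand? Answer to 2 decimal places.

(a) 3.77 L; (b) 5.71 ppm

(a) Chlorine deficit: 4.9 − 1.3 = 3.6 ppm = 3.6 mg/L as Cl₂.
(a) Cl₂ equivalent needed: 3.6 mg/L × 122,000 L = 439,200 mg = 439.2 g.
(a) Product at 10.4% available chlorine: 439.2 / 0.104 = 4223 g.
(a) Volume at density 1.12 g/mL: 4223 g ÷ 1.12 g/mL = 3771 mL.

(b) Volume: 717 m³ = 717,000 L.
(b) Available chlorine delivered: 6730 g × 0.608 = 4092 g as Cl₂.
(b) Concentration rise: 4092 g / 717,000 L = 5.707 mg/L = 5.71 ppm.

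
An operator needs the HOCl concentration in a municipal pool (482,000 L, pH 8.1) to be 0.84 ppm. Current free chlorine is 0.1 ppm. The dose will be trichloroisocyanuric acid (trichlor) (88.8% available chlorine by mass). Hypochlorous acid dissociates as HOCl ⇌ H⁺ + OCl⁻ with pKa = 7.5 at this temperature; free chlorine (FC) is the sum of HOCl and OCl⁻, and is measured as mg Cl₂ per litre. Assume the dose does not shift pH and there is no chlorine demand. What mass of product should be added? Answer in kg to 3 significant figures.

[OCl⁻]/[HOCl] = 10^(pH − pKa) = 10^(8.1 − 7.5) = 3.981; fraction as HOCl = 1/(1 + 3.981) = 0.2008.
Free chlorine required for 0.84 ppm HOCl: 0.84 / 0.2008 = 4.184 ppm.
FC to add: 4.184 − 0.1 = 4.084 mg/L as Cl₂.
Cl₂ equivalent: 4.084 mg/L × 482,000 L = 1969 g.
Product at 88.8% available Cl: 1969 / 0.888 = 2217 g.

2.22 kg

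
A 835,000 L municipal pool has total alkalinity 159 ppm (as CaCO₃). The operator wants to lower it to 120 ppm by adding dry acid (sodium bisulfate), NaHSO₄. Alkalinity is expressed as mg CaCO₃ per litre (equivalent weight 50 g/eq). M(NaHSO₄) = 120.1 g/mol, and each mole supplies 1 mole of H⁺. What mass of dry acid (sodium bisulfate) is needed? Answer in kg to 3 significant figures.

78.2 kg

Alkalinity to neutralize: (159 − 120) = 39 mg/L as CaCO₃ × 835,000 L = 32,560 g as CaCO₃.
Equivalents of H⁺ required: 32,560 ÷ 50 g/eq = 651.3 eq = 651.3 mol NaHSO₄.
Mass of NaHSO₄: 651.3 × 120.1 = 78,220 g.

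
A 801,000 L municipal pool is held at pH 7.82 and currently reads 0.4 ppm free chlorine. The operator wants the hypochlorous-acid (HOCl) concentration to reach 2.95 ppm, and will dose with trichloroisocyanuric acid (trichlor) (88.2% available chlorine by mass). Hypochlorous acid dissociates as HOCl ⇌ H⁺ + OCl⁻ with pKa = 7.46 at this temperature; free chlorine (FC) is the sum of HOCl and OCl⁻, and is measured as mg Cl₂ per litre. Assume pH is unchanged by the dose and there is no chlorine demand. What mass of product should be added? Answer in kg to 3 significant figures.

[OCl⁻]/[HOCl] = 10^(pH − pKa) = 10^(7.82 − 7.46) = 2.291; fraction as HOCl = 1/(1 + 2.291) = 0.3039.
Free chlorine required for 2.95 ppm HOCl: 2.95 / 0.3039 = 9.708 ppm.
FC to add: 9.708 − 0.4 = 9.308 mg/L as Cl₂.
Cl₂ equivalent: 9.308 mg/L × 801,000 L = 7456 g.
Product at 88.2% available Cl: 7456 / 0.882 = 8453 g.

8.45 kg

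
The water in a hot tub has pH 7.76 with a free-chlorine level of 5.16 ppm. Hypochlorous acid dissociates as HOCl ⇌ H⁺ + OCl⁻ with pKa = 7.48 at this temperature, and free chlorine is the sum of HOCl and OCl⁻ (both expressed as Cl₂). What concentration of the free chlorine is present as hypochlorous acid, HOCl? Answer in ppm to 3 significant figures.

[OCl⁻]/[HOCl] = 10^(pH − pKa) = 10^(7.76 − 7.48) = 10^0.28 = 1.905.
Fraction as HOCl = 1 / (1 + 1.905) = 0.3442.
HOCl = 0.3442 × 5.16 ppm = 1.776 ppm.

1.78 ppm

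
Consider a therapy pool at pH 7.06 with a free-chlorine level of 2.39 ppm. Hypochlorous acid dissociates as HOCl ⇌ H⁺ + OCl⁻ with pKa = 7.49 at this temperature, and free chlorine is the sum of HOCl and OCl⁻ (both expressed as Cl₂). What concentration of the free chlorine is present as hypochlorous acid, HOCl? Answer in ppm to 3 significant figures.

1.74 ppm

[OCl⁻]/[HOCl] = 10^(pH − pKa) = 10^(7.06 − 7.49) = 10^-0.43 = 0.3715.
Fraction as HOCl = 1 / (1 + 0.3715) = 0.7291.
HOCl = 0.7291 × 2.39 ppm = 1.743 ppm.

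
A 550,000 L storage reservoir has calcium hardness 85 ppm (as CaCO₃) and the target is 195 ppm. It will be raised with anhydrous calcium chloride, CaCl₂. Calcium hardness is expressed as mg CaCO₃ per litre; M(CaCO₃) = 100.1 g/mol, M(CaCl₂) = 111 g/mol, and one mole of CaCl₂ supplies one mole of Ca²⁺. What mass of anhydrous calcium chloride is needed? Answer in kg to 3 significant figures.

67.1 kg

Hardness to add: (195 − 85) = 110 mg/L as CaCO₃ × 550,000 L = 60,500 g as CaCO₃.
Moles of Ca²⁺ (1 mol Ca²⁺ ≡ 1 mol CaCO₃): 60,500 / 100.1 g/mol = 604.4 mol.
Mass of CaCl₂: 604.4 × 111 = 67,090 g.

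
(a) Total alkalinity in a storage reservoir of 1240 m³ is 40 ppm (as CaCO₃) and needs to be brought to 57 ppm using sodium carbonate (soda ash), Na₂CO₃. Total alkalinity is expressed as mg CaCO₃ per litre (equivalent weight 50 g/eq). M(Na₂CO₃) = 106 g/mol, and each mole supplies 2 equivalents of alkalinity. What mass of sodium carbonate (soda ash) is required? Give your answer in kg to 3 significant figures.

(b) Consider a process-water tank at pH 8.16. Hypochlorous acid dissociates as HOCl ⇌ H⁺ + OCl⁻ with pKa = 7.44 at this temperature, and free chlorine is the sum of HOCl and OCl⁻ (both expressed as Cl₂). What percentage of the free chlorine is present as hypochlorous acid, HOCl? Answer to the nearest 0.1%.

(a) Volume: 1240 m³ = 1,240,000 L.
(a) Alkalinity to add: (57 − 40) = 17 mg/L as CaCO₃ × 1,240,000 L = 21,080 g as CaCO₃.
(a) Equivalents: 21,080 g ÷ 50 g/eq = 421.6 eq.
(a) Each mole of Na₂CO₃ supplies 2 eq, so 421.6 / 2 = 210.8 mol.
(a) Mass: 210.8 mol × 106 g/mol = 22,340 g.

(b) [OCl⁻]/[HOCl] = 10^(pH − pKa) = 10^(8.16 − 7.44) = 10^0.72 = 5.248.
(b) Fraction as HOCl = 1 / (1 + 5.248) = 0.16.

(a) 22.3 kg; (b) 16.0%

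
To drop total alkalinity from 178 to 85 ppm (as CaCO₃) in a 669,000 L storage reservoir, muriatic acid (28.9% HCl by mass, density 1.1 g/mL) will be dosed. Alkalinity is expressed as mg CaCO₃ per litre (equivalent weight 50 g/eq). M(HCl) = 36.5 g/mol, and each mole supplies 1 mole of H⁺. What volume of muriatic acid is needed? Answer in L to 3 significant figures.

143 L

Alkalinity to neutralize: (178 − 85) = 93 mg/L as CaCO₃ × 669,000 L = 62,220 g as CaCO₃.
Equivalents of H⁺ required: 62,220 ÷ 50 g/eq = 1244 eq = 1244 mol HCl.
Mass of HCl: 1244 × 36.5 = 45,420 g.
Mass of 28.9% solution: 45,420 / 0.289 = 157,200 g.
Volume: 157,200 g ÷ 1.1 g/mL = 142,900 mL.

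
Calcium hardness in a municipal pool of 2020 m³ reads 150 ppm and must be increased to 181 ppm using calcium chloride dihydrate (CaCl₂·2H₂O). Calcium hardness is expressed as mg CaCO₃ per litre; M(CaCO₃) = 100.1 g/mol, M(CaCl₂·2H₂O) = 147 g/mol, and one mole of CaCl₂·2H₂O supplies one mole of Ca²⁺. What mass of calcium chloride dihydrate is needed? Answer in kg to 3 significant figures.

92.0 kg

Volume: 2020 m³ = 2,020,000 L.
Hardness to add: (181 − 150) = 31 mg/L as CaCO₃ × 2,020,000 L = 62,620 g as CaCO₃.
Moles of Ca²⁺ (1 mol Ca²⁺ ≡ 1 mol CaCO₃): 62,620 / 100.1 g/mol = 625.6 mol.
Mass of CaCl₂·2H₂O: 625.6 × 147 = 91,960 g.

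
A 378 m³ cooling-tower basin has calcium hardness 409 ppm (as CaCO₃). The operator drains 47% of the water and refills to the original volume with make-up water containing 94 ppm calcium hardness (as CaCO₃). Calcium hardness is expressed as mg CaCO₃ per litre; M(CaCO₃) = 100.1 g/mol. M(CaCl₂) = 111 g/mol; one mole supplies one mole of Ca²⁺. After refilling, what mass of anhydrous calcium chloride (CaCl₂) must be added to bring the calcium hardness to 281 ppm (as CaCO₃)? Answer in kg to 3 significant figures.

Volume: 378 m³ = 378,000 L.
After draining 47% and refilling: 409 × 0.53 + 94 × 0.47 = 260.95 ppm.
Deficit to target: 281 − 260.95 = 20.05 mg/L.
As CaCO₃: 20.05 mg/L × 378,000 L = 7579 g; ÷ 100.1 = 75.71 mol Ca²⁺.
Mass: 75.71 × 111 = 8404 g.

8.40 kg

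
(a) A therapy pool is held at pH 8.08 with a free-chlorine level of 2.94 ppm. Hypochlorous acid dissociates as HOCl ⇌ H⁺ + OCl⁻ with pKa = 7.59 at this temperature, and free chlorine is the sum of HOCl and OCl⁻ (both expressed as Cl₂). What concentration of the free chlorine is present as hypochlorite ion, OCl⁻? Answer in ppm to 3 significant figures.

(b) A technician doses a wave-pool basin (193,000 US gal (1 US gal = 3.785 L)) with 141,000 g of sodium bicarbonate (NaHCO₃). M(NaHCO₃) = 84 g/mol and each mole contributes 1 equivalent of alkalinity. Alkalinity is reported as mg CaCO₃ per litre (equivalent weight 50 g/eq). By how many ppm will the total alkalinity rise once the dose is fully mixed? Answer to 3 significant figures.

(a) 2.22 ppm; (b) 115 ppm

(a) [OCl⁻]/[HOCl] = 10^(pH − pKa) = 10^(8.08 − 7.59) = 10^0.49 = 3.09.
(a) Fraction as HOCl = 1 / (1 + 3.09) = 0.2445.
(a) OCl⁻ = (1 − 0.2445) × 2.94 ppm = 2.221 ppm.

(b) Volume: 193,000 US gal × 3.785 L/gal = 730,505 L.
(b) Moles of NaHCO₃: 141,000 g ÷ 84 g/mol = 1679 mol → 1679 eq of alkalinity.
(b) As CaCO₃: 1679 eq × 50 g/eq = 83,930 g.
(b) Rise: 83,930 g / 730,505 L × 1000 = 114.9 mg/L.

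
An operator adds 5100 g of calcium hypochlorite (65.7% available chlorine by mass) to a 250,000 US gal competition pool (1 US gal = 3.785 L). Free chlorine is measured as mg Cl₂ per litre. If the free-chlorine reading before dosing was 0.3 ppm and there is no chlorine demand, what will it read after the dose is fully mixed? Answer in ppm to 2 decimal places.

Volume: 250,000 US gal × 3.785 L/gal = 946,250 L.
Available chlorine delivered: 5100 g × 0.657 = 3351 g as Cl₂.
Concentration rise: 3351 g / 946,250 L = 3.541 mg/L = 3.54 ppm.
Final FC: 0.3 + 3.54 = 3.84 ppm.

3.84 ppm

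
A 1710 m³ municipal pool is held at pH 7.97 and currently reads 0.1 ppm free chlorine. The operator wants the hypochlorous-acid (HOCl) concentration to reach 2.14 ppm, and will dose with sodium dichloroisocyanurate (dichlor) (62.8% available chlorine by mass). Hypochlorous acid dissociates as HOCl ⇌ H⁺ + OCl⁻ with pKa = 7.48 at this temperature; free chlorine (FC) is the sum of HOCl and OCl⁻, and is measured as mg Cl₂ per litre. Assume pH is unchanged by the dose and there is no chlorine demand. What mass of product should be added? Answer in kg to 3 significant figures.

23.6 kg

Volume: 1710 m³ = 1,710,000 L.
[OCl⁻]/[HOCl] = 10^(pH − pKa) = 10^(7.97 − 7.48) = 3.09; fraction as HOCl = 1/(1 + 3.09) = 0.2445.
Free chlorine required for 2.14 ppm HOCl: 2.14 / 0.2445 = 8.753 ppm.
FC to add: 8.753 − 0.1 = 8.653 mg/L as Cl₂.
Cl₂ equivalent: 8.653 mg/L × 1,710,000 L = 14,800 g.
Product at 62.8% available Cl: 14,800 / 0.628 = 23,560 g.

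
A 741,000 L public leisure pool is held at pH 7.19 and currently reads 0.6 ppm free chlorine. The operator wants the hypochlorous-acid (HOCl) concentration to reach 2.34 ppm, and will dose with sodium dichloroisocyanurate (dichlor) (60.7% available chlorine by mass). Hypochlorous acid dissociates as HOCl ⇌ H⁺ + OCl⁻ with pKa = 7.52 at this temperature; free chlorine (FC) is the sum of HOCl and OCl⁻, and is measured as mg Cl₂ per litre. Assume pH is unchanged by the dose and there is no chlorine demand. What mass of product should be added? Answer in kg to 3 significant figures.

3.46 kg

[OCl⁻]/[HOCl] = 10^(pH − pKa) = 10^(7.19 − 7.52) = 0.4677; fraction as HOCl = 1/(1 + 0.4677) = 0.6813.
Free chlorine required for 2.34 ppm HOCl: 2.34 / 0.6813 = 3.435 ppm.
FC to add: 3.435 − 0.6 = 2.835 mg/L as Cl₂.
Cl₂ equivalent: 2.835 mg/L × 741,000 L = 2100 g.
Product at 60.7% available Cl: 2100 / 0.607 = 3460 g.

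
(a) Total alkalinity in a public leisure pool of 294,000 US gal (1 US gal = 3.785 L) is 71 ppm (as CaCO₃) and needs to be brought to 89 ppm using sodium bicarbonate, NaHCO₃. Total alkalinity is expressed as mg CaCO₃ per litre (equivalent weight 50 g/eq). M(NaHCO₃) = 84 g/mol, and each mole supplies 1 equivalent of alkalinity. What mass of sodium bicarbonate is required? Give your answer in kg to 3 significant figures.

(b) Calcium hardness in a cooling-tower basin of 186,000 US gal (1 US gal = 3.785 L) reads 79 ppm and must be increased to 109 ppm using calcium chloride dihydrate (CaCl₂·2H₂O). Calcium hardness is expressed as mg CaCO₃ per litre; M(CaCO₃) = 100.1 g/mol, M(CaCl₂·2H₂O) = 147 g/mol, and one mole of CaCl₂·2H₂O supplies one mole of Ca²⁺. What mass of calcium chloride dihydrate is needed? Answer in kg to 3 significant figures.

(a) Volume: 294,000 US gal × 3.785 L/gal = 1,112,790 L.
(a) Alkalinity to add: (89 − 71) = 18 mg/L as CaCO₃ × 1,112,790 L = 20,030 g as CaCO₃.
(a) Equivalents: 20,030 g ÷ 50 g/eq = 400.6 eq.
(a) NaHCO₃ supplies 1 eq per mole → 400.6 mol.
(a) Mass: 400.6 mol × 84 g/mol = 33,650 g.

(b) Volume: 186,000 US gal × 3.785 L/gal = 704,010 L.
(b) Hardness to add: (109 − 79) = 30 mg/L as CaCO₃ × 704,010 L = 21,120 g as CaCO₃.
(b) Moles of Ca²⁺ (1 mol Ca²⁺ ≡ 1 mol CaCO₃): 21,120 / 100.1 g/mol = 211 mol.
(b) Mass of CaCl₂·2H₂O: 211 × 147 = 31,020 g.

(a) 33.7 kg; (b) 31.0 kg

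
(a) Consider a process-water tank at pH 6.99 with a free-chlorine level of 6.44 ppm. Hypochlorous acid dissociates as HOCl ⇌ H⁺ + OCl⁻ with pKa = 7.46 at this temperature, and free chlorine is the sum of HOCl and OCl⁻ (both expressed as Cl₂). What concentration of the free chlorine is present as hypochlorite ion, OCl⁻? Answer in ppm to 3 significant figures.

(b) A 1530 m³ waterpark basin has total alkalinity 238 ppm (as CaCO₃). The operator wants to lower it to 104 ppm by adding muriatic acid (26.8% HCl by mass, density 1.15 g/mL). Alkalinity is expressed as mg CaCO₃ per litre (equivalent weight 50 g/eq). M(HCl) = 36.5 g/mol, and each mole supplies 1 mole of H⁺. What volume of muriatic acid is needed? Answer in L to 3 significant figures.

(a) [OCl⁻]/[HOCl] = 10^(pH − pKa) = 10^(6.99 − 7.46) = 10^-0.47 = 0.3388.
(a) Fraction as HOCl = 1 / (1 + 0.3388) = 0.7469.
(a) OCl⁻ = (1 − 0.7469) × 6.44 ppm = 1.63 ppm.

(b) Volume: 1530 m³ = 1,530,000 L.
(b) Alkalinity to neutralize: (238 − 104) = 134 mg/L as CaCO₃ × 1,530,000 L = 205,000 g as CaCO₃.
(b) Equivalents of H⁺ required: 205,000 ÷ 50 g/eq = 4100 eq = 4100 mol HCl.
(b) Mass of HCl: 4100 × 36.5 = 149,700 g.
(b) Mass of 26.8% solution: 149,700 / 0.268 = 558,400 g.
(b) Volume: 558,400 g ÷ 1.15 g/mL = 485,600 mL.

(a) 1.63 ppm; (b) 486 L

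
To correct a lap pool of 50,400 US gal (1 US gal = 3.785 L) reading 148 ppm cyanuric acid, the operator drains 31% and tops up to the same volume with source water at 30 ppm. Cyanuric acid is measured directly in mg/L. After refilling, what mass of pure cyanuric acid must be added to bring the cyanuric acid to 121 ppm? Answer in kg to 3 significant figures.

1.83 kg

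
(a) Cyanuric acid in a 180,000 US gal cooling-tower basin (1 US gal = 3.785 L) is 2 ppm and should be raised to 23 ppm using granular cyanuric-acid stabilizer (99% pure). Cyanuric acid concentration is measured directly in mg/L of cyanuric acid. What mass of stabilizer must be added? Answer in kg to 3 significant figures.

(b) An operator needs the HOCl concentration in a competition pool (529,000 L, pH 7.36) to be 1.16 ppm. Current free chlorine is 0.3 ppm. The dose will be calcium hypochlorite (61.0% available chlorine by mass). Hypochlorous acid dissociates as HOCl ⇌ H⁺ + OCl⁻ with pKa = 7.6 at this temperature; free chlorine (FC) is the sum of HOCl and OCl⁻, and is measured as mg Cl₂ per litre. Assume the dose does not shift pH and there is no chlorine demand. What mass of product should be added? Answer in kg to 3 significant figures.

(a) Volume: 180,000 US gal × 3.785 L/gal = 681,300 L.
(a) CYA to add: (23 − 2) = 21 mg/L × 681,300 L = 14,310 g cyanuric acid.
(a) At 99% purity: 14,310 / 0.99 = 14,450 g product.

(b) [OCl⁻]/[HOCl] = 10^(pH − pKa) = 10^(7.36 − 7.6) = 0.5754; fraction as HOCl = 1/(1 + 0.5754) = 0.6347.
(b) Free chlorine required for 1.16 ppm HOCl: 1.16 / 0.6347 = 1.828 ppm.
(b) FC to add: 1.828 − 0.3 = 1.528 mg/L as Cl₂.
(b) Cl₂ equivalent: 1.528 mg/L × 529,000 L = 808.1 g.
(b) Product at 61.0% available Cl: 808.1 / 0.61 = 1325 g.

(a) 14.5 kg; (b) 1.32 kg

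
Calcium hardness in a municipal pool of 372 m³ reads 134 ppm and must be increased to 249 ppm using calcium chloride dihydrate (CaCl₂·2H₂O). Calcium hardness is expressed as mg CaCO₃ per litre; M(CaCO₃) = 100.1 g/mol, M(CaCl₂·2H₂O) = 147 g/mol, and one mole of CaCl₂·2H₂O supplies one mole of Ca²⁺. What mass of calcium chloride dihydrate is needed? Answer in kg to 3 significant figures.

62.8 kg

Volume: 372 m³ = 372,000 L.
Hardness to add: (249 − 134) = 115 mg/L as CaCO₃ × 372,000 L = 42,780 g as CaCO₃.
Moles of Ca²⁺ (1 mol Ca²⁺ ≡ 1 mol CaCO₃): 42,780 / 100.1 g/mol = 427.4 mol.
Mass of CaCl₂·2H₂O: 427.4 × 147 = 62,820 g.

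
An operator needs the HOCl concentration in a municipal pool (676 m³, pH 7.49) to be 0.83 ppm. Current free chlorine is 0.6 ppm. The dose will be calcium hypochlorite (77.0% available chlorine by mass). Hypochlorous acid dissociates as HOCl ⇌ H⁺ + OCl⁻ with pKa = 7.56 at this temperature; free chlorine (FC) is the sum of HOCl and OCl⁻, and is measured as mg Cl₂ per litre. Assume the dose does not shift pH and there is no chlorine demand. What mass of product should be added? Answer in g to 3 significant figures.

Volume: 676 m³ = 676,000 L.
[OCl⁻]/[HOCl] = 10^(pH − pKa) = 10^(7.49 − 7.56) = 0.8511; fraction as HOCl = 1/(1 + 0.8511) = 0.5402.
Free chlorine required for 0.83 ppm HOCl: 0.83 / 0.5402 = 1.536 ppm.
FC to add: 1.536 − 0.6 = 0.9364 mg/L as Cl₂.
Cl₂ equivalent: 0.9364 mg/L × 676,000 L = 633 g.
Product at 77.0% available Cl: 633 / 0.77 = 822.1 g.

822 g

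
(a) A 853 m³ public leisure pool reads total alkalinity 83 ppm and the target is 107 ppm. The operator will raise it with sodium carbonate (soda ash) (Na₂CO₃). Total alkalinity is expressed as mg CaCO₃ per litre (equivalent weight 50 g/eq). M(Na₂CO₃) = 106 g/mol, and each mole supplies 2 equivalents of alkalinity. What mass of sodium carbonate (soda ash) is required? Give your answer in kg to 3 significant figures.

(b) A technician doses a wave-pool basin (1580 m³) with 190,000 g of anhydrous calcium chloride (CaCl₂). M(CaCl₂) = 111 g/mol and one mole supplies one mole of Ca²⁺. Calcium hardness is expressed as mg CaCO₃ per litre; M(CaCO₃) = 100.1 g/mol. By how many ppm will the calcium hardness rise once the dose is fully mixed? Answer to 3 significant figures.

(a) 21.7 kg; (b) 108 ppm

(a) Volume: 853 m³ = 853,000 L.
(a) Alkalinity to add: (107 − 83) = 24 mg/L as CaCO₃ × 853,000 L = 20,470 g as CaCO₃.
(a) Equivalents: 20,470 g ÷ 50 g/eq = 409.4 eq.
(a) Each mole of Na₂CO₃ supplies 2 eq, so 409.4 / 2 = 204.7 mol.
(a) Mass: 204.7 mol × 106 g/mol = 21,700 g.

(b) Volume: 1580 m³ = 1,580,000 L.
(b) Moles of Ca²⁺: 190,000 g ÷ 111 g/mol = 1712 mol.
(b) As CaCO₃: 1712 mol × 100.1 g/mol = 171,300 g.
(b) Rise: 171,300 g / 1,580,000 L × 1000 = 108.4 mg/L.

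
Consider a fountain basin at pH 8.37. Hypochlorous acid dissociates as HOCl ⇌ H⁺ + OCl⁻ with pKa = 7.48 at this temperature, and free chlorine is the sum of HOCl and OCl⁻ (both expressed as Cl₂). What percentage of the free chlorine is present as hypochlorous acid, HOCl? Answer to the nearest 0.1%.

11.4%

[OCl⁻]/[HOCl] = 10^(pH − pKa) = 10^(8.37 − 7.48) = 10^0.89 = 7.762.
Fraction as HOCl = 1 / (1 + 7.762) = 0.1141.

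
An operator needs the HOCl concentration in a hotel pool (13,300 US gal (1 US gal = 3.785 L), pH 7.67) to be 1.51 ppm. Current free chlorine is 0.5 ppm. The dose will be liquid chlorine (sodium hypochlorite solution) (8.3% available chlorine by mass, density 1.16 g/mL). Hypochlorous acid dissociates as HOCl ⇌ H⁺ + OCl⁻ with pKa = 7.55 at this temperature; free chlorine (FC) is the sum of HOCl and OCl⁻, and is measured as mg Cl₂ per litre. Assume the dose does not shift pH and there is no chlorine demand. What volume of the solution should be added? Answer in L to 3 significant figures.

Volume: 13,300 US gal × 3.785 L/gal = 50,340 L.
[OCl⁻]/[HOCl] = 10^(pH − pKa) = 10^(7.67 − 7.55) = 1.318; fraction as HOCl = 1/(1 + 1.318) = 0.4314.
Free chlorine required for 1.51 ppm HOCl: 1.51 / 0.4314 = 3.501 ppm.
FC to add: 3.501 − 0.5 = 3.001 mg/L as Cl₂.
Cl₂ equivalent: 3.001 mg/L × 50,340 L = 151.1 g.
Product at 8.3% available Cl: 151.1 / 0.083 = 1820 g.
Volume: 1820 g ÷ 1.16 g/mL = 1569 mL.

1.57 L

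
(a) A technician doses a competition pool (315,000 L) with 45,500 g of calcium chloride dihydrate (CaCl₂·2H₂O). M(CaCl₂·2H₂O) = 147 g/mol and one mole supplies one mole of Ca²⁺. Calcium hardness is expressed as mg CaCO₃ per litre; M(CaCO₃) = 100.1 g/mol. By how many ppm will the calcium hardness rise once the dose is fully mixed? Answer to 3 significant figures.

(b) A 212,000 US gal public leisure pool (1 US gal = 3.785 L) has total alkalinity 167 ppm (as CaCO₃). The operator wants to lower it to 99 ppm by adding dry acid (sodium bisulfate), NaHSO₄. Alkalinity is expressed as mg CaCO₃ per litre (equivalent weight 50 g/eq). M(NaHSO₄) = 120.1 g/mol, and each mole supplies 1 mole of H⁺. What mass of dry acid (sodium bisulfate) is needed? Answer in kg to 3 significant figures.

(a) 98.4 ppm; (b) 131 kg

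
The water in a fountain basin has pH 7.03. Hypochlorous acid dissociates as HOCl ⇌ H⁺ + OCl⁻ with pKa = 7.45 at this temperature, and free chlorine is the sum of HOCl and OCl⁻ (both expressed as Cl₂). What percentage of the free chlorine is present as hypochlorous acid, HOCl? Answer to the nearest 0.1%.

[OCl⁻]/[HOCl] = 10^(pH − pKa) = 10^(7.03 − 7.45) = 10^-0.42 = 0.3802.
Fraction as HOCl = 1 / (1 + 0.3802) = 0.7245.

72.5%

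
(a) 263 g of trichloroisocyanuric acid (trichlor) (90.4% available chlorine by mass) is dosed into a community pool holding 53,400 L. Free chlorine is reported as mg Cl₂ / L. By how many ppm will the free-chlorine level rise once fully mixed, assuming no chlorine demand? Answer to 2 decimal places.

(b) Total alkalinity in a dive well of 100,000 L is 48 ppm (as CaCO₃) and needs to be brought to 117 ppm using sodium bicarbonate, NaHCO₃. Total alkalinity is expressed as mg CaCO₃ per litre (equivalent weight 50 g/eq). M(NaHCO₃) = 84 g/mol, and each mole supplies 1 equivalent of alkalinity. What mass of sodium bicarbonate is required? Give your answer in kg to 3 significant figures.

(a) 4.45 ppm; (b) 11.6 kg

(a) Available chlorine delivered: 263 g × 0.904 = 237.8 g as Cl₂.
(a) Concentration rise: 237.8 g / 53,400 L = 4.452 mg/L = 4.45 ppm.

(b) Alkalinity to add: (117 − 48) = 69 mg/L as CaCO₃ × 100,000 L = 6900 g as CaCO₃.
(b) Equivalents: 6900 g ÷ 50 g/eq = 138 eq.
(b) NaHCO₃ supplies 1 eq per mole → 138 mol.
(b) Mass: 138 mol × 84 g/mol = 11,590 g.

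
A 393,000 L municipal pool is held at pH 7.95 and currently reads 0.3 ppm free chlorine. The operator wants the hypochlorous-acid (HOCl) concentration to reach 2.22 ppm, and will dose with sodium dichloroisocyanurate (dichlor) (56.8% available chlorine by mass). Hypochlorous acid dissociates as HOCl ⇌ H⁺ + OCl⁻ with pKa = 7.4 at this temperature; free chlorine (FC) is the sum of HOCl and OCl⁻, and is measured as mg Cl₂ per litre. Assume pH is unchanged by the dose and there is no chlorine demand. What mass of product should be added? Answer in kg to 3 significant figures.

[OCl⁻]/[HOCl] = 10^(pH − pKa) = 10^(7.95 − 7.4) = 3.548; fraction as HOCl = 1/(1 + 3.548) = 0.2199.
Free chlorine required for 2.22 ppm HOCl: 2.22 / 0.2199 = 10.1 ppm.
FC to add: 10.1 − 0.3 = 9.797 mg/L as Cl₂.
Cl₂ equivalent: 9.797 mg/L × 393,000 L = 3850 g.
Product at 56.8% available Cl: 3850 / 0.568 = 6778 g.

6.78 kg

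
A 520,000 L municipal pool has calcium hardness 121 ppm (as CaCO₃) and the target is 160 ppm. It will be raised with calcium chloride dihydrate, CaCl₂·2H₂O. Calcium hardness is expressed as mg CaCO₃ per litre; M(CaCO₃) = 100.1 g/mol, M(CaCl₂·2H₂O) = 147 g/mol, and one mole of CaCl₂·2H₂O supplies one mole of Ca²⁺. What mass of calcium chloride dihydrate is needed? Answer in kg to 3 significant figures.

29.8 kg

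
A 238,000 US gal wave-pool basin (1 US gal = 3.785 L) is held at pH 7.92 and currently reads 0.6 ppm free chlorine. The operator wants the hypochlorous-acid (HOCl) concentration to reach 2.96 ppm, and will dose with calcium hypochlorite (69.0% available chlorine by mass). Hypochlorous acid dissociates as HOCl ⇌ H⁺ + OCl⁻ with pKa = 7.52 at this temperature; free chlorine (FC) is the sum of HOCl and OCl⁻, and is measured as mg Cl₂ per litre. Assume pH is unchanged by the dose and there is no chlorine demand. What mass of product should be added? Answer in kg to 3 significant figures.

12.8 kg

Volume: 238,000 US gal × 3.785 L/gal = 900,830 L.
[OCl⁻]/[HOCl] = 10^(pH − pKa) = 10^(7.92 − 7.52) = 2.512; fraction as HOCl = 1/(1 + 2.512) = 0.2847.
Free chlorine required for 2.96 ppm HOCl: 2.96 / 0.2847 = 10.4 ppm.
FC to add: 10.4 − 0.6 = 9.795 mg/L as Cl₂.
Cl₂ equivalent: 9.795 mg/L × 900,830 L = 8824 g.
Product at 69.0% available Cl: 8824 / 0.69 = 12,790 g.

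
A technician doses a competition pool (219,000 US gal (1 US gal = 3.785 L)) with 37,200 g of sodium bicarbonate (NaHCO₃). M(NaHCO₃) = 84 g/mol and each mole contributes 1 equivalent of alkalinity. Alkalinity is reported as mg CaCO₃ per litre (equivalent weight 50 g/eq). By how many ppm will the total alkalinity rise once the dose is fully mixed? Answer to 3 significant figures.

Volume: 219,000 US gal × 3.785 L/gal = 828,915 L.
Moles of NaHCO₃: 37,200 g ÷ 84 g/mol = 442.9 mol → 442.9 eq of alkalinity.
As CaCO₃: 442.9 eq × 50 g/eq = 22,140 g.
Rise: 22,140 g / 828,915 L × 1000 = 26.71 mg/L.

26.7 ppm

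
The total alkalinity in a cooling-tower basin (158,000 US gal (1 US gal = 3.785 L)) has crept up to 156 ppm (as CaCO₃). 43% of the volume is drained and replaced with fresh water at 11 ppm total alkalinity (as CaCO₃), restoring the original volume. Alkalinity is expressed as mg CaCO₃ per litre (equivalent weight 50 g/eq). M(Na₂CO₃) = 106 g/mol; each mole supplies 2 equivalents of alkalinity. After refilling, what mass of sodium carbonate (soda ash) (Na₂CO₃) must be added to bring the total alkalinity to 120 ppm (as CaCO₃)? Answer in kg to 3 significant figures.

16.7 kg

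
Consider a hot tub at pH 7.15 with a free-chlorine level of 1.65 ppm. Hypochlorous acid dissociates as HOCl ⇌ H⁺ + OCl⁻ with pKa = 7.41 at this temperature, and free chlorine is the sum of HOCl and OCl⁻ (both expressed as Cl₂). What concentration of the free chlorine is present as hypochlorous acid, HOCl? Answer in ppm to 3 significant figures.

1.06 ppm

[OCl⁻]/[HOCl] = 10^(pH − pKa) = 10^(7.15 − 7.41) = 10^-0.26 = 0.5495.
Fraction as HOCl = 1 / (1 + 0.5495) = 0.6454.
HOCl = 0.6454 × 1.65 ppm = 1.065 ppm.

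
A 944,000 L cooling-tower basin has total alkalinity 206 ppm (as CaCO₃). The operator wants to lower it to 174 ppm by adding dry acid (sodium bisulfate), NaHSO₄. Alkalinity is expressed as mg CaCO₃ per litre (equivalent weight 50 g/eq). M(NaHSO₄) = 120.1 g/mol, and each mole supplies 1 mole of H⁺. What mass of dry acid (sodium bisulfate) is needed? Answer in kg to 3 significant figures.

Alkalinity to neutralize: (206 − 174) = 32 mg/L as CaCO₃ × 944,000 L = 30,210 g as CaCO₃.
Equivalents of H⁺ required: 30,210 ÷ 50 g/eq = 604.2 eq = 604.2 mol NaHSO₄.
Mass of NaHSO₄: 604.2 × 120.1 = 72,560 g.

72.6 kg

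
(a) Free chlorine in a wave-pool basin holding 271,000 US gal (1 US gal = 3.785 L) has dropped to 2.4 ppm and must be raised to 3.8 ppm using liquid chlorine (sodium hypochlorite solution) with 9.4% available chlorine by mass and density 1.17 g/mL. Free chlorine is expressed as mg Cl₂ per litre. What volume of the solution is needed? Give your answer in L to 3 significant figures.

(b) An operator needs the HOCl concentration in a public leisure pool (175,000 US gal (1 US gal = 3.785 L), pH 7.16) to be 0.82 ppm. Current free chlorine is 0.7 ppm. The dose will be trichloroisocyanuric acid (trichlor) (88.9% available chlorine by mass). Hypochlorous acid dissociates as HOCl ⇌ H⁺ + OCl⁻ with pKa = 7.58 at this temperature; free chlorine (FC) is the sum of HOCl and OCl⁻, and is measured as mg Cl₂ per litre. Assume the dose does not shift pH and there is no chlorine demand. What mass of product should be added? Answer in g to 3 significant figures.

(a) Volume: 271,000 US gal × 3.785 L/gal = 1,025,735 L.
(a) Chlorine deficit: 3.8 − 2.4 = 1.4 ppm = 1.4 mg/L as Cl₂.
(a) Cl₂ equivalent needed: 1.4 mg/L × 1,025,735 L = 1,436,000 mg = 1436 g.
(a) Product at 9.4% available chlorine: 1436 / 0.094 = 15,280 g.
(a) Volume at density 1.17 g/mL: 15,280 g ÷ 1.17 g/mL = 13,060 mL.

(b) Volume: 175,000 US gal × 3.785 L/gal = 662,375 L.
(b) [OCl⁻]/[HOCl] = 10^(pH − pKa) = 10^(7.16 − 7.58) = 0.3802; fraction as HOCl = 1/(1 + 0.3802) = 0.7245.
(b) Free chlorine required for 0.82 ppm HOCl: 0.82 / 0.7245 = 1.132 ppm.
(b) FC to add: 1.132 − 0.7 = 0.4318 mg/L as Cl₂.
(b) Cl₂ equivalent: 0.4318 mg/L × 662,375 L = 286 g.
(b) Product at 88.9% available Cl: 286 / 0.889 = 321.7 g.

(a) 13.1 L; (b) 322 g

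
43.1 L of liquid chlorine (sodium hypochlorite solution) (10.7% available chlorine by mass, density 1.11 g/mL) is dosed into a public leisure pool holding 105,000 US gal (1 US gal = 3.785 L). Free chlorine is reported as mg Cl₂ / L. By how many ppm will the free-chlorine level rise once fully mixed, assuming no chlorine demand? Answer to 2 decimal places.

12.88 ppm

Volume: 105,000 US gal × 3.785 L/gal = 397,425 L.
Mass of solution: 43.1 L × 1000 mL/L × 1.11 g/mL = 47,840 g.
Available chlorine delivered: 47,840 g × 0.107 = 5119 g as Cl₂.
Concentration rise: 5119 g / 397,425 L = 12.88 mg/L = 12.88 ppm.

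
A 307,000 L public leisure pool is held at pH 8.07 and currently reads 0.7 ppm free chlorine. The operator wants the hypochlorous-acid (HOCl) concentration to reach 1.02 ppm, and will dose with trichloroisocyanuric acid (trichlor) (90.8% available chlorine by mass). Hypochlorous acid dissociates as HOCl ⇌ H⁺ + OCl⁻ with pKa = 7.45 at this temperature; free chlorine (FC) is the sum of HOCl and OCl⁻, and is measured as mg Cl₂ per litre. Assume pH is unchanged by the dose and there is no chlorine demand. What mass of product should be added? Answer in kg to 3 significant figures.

1.55 kg

[OCl⁻]/[HOCl] = 10^(pH − pKa) = 10^(8.07 − 7.45) = 4.169; fraction as HOCl = 1/(1 + 4.169) = 0.1935.
Free chlorine required for 1.02 ppm HOCl: 1.02 / 0.1935 = 5.272 ppm.
FC to add: 5.272 − 0.7 = 4.572 mg/L as Cl₂.
Cl₂ equivalent: 4.572 mg/L × 307,000 L = 1404 g.
Product at 90.8% available Cl: 1404 / 0.908 = 1546 g.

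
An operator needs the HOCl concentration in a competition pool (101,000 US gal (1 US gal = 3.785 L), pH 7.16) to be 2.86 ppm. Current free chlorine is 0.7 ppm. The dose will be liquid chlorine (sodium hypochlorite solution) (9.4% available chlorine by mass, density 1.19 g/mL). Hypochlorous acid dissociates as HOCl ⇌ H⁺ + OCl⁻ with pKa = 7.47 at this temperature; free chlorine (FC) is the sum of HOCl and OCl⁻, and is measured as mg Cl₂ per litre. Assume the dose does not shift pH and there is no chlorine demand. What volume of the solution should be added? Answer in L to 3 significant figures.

12.2 L

Volume: 101,000 US gal × 3.785 L/gal = 382,285 L.
[OCl⁻]/[HOCl] = 10^(pH − pKa) = 10^(7.16 − 7.47) = 0.4898; fraction as HOCl = 1/(1 + 0.4898) = 0.6712.
Free chlorine required for 2.86 ppm HOCl: 2.86 / 0.6712 = 4.261 ppm.
FC to add: 4.261 − 0.7 = 3.561 mg/L as Cl₂.
Cl₂ equivalent: 3.561 mg/L × 382,285 L = 1361 g.
Product at 9.4% available Cl: 1361 / 0.094 = 14,480 g.
Volume: 14,480 g ÷ 1.19 g/mL = 12,170 mL.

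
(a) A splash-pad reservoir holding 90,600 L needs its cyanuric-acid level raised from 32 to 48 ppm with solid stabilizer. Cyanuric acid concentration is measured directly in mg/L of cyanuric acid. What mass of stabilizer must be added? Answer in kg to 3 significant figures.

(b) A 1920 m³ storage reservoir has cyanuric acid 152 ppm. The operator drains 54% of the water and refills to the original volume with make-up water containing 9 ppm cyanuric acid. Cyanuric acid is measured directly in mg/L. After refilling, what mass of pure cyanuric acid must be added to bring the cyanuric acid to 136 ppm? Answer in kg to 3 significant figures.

(a) 1.45 kg; (b) 118 kg

(a) CYA to add: (48 − 32) = 16 mg/L × 90,600 L = 1450 g cyanuric acid.

(b) Volume: 1920 m³ = 1,920,000 L.
(b) After draining 54% and refilling: 152 × 0.46 + 9 × 0.54 = 74.78 ppm.
(b) Deficit to target: 136 − 74.78 = 61.22 mg/L.
(b) Mass: 61.22 mg/L × 1,920,000 L = 117,500 g cyanuric acid.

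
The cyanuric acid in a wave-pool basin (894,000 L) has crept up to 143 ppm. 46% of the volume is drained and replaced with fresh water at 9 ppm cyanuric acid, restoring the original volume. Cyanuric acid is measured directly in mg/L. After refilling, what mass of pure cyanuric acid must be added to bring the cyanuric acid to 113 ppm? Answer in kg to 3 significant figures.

After draining 46% and refilling: 143 × 0.54 + 9 × 0.46 = 81.36 ppm.
Deficit to target: 113 − 81.36 = 31.64 mg/L.
Mass: 31.64 mg/L × 894,000 L = 28,290 g cyanuric acid.

28.3 kg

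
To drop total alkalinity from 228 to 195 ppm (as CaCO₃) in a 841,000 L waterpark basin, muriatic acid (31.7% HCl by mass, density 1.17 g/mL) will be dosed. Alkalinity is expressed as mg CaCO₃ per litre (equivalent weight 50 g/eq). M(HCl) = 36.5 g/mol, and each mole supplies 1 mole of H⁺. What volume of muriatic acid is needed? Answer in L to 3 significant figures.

Alkalinity to neutralize: (228 − 195) = 33 mg/L as CaCO₃ × 841,000 L = 27,750 g as CaCO₃.
Equivalents of H⁺ required: 27,750 ÷ 50 g/eq = 555.1 eq = 555.1 mol HCl.
Mass of HCl: 555.1 × 36.5 = 20,260 g.
Mass of 31.7% solution: 20,260 / 0.317 = 63,910 g.
Volume: 63,910 g ÷ 1.17 g/mL = 54,620 mL.

54.6 L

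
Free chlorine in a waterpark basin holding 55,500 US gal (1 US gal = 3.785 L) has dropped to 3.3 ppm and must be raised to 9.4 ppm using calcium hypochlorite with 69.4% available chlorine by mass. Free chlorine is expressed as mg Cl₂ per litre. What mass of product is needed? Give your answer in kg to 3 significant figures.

Volume: 55,500 US gal × 3.785 L/gal = 210,068 L.
Chlorine deficit: 9.4 − 3.3 = 6.1 ppm = 6.1 mg/L as Cl₂.
Cl₂ equivalent needed: 6.1 mg/L × 210,068 L = 1,281,000 mg = 1281 g.
Product at 69.4% available chlorine: 1281 / 0.694 = 1846 g.

1.85 kg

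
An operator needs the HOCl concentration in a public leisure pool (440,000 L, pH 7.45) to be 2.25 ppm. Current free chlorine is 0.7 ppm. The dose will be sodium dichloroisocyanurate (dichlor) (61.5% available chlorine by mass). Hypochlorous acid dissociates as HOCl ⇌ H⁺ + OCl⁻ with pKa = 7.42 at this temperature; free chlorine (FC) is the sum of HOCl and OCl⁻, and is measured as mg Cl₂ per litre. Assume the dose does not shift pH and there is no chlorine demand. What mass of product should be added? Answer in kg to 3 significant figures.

2.83 kg

[OCl⁻]/[HOCl] = 10^(pH − pKa) = 10^(7.45 − 7.42) = 1.072; fraction as HOCl = 1/(1 + 1.072) = 0.4827.
Free chlorine required for 2.25 ppm HOCl: 2.25 / 0.4827 = 4.661 ppm.
FC to add: 4.661 − 0.7 = 3.961 mg/L as Cl₂.
Cl₂ equivalent: 3.961 mg/L × 440,000 L = 1743 g.
Product at 61.5% available Cl: 1743 / 0.615 = 2834 g.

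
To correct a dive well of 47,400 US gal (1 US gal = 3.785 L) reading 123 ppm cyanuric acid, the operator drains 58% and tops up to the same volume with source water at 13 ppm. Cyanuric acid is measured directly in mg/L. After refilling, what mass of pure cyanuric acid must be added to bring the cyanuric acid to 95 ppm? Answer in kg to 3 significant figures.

Volume: 47,400 US gal × 3.785 L/gal = 179,409 L.
After draining 58% and refilling: 123 × 0.42 + 13 × 0.58 = 59.2 ppm.
Deficit to target: 95 − 59.2 = 35.8 mg/L.
Mass: 35.8 mg/L × 179,409 L = 6423 g cyanuric acid.

6.42 kg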